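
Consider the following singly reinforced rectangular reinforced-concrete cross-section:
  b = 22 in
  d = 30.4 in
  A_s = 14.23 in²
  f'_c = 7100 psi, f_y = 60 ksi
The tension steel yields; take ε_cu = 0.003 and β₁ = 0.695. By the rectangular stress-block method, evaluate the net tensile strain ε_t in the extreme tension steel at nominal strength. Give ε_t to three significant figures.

a = A_s f_y/(0.85 f'_c b) = 6.431 in.
β₁ = 0.695, so c = a/β₁ = 6.431/0.695 = 9.253 in.
From the linear strain diagram with ε_cu = 0.003: ε_t = 0.003 (d − c)/c = 0.003 × (30.4 − 9.253)/9.253 = 0.00686.
Since ε_t ≥ 0.005, the section is tension-controlled.

ε_t ≈ 0.00686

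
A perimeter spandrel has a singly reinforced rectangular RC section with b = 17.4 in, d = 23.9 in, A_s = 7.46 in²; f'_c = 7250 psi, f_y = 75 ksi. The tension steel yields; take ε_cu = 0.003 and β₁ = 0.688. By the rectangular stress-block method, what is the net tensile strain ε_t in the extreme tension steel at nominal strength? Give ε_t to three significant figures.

ε_t ≈ 0.00645

a = A_s f_y/(0.85 f'_c b) = 5.218 in.
β₁ = 0.688, so c = a/β₁ = 5.218/0.688 = 7.584 in.
From the linear strain diagram with ε_cu = 0.003: ε_t = 0.003 (d − c)/c = 0.003 × (23.9 − 7.584)/7.584 = 0.00645.
Since ε_t ≥ 0.005, the section is tension-controlled.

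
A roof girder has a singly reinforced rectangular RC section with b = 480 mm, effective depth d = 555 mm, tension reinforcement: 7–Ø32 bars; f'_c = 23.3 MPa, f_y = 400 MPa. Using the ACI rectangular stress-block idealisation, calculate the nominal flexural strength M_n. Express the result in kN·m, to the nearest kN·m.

M_n ≈ 983 kN·m

A_s = 7 × 804 = 5628 mm².
T = A_s f_y = 5628 × 400 = 2251200 N = 2251.2 kN.
From C = T: a = T/(0.85 f'_c b) = 2251200/(0.85 × 23.3 × 480) = 236.81 mm.
M_n = T(d − a/2) = 2251.2 kN × (555 − 118.405) mm = 982.86 kN·m.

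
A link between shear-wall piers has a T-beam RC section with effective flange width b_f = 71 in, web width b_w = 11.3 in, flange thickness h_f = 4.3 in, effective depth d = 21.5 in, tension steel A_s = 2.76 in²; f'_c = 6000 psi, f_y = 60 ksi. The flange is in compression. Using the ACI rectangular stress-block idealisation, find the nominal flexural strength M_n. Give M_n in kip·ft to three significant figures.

Tension: T = A_s f_y = 2.76 × 60 = 165.6 kips.
Try a within the flange: a = T/(0.85 f'_c b_f) = 165.6/(0.85 × 6 × 71) = 0.457 in.
Since a = 0.457 ≤ h_f = 4.3 in, the stress block lies entirely in the flange; analyse as a rectangular beam of width b_f.
M_n = T(d − a/2) = 165.6 × (21.5 − 0.2285) = 3522.6 kip·in.
M_n = 3522.6/12 = 293.55 kip·ft.

M_n ≈ 294 kip·ft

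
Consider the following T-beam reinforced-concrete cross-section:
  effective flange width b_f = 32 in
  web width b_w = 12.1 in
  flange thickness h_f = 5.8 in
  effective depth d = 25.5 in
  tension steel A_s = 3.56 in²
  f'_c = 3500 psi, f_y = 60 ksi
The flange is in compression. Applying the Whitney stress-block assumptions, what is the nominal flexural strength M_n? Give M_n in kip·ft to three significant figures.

Tension: T = A_s f_y = 3.56 × 60 = 213.6 kips.
Try a within the flange: a = T/(0.85 f'_c b_f) = 213.6/(0.85 × 3.5 × 32) = 2.244 in.
Since a = 2.244 ≤ h_f = 5.8 in, the stress block lies entirely in the flange; analyse as a rectangular beam of width b_f.
M_n = T(d − a/2) = 213.6 × (25.5 − 1.122) = 5207.1 kip·in.
M_n = 5207.1/12 = 433.93 kip·ft.

M_n ≈ 434 kip·ft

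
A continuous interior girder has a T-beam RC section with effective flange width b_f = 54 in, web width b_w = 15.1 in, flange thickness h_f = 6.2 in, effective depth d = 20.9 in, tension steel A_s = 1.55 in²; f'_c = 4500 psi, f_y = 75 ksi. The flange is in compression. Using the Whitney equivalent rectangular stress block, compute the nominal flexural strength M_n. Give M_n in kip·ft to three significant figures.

Tension: T = A_s f_y = 1.55 × 75 = 116.25 kips.
Try a within the flange: a = T/(0.85 f'_c b_f) = 116.25/(0.85 × 4.5 × 54) = 0.563 in.
Since a = 0.563 ≤ h_f = 6.2 in, the stress block lies entirely in the flange; analyse as a rectangular beam of width b_f.
M_n = T(d − a/2) = 116.25 × (20.9 − 0.2815) = 2396.9 kip·in.
M_n = 2396.9/12 = 199.74 kip·ft.

M_n ≈ 200 kip·ft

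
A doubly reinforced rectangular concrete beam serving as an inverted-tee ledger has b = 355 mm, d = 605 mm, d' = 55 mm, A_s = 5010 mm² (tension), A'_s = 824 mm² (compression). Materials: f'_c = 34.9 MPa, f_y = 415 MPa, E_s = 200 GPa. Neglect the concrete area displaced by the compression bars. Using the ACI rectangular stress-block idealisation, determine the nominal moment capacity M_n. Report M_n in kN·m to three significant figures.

Assume both tension and compression steel yield.
Net tension couple steel: A_s − A'_s = 4186 mm².
a = (A_s − A'_s) f_y / (0.85 f'_c b) = 1737190/(0.85 × 34.9 × 355) = 164.96 mm.
c = a/β₁ = 164.96/0.801 = 205.94 mm; ε'_s = 0.003(c − d')/c = 0.0022 ≥ f_y/E_s = 0.0021, so compression steel does yield.
M_n = (A_s − A'_s) f_y (d − a/2) + A'_s f_y (d − d') = [1737190 × (605 − 82.48) + 341960 × (605 − 55)] × 10⁻⁶ = 907.72 + 188.08 = 1095.80 kN·m.

M_n ≈ 1100 kN·m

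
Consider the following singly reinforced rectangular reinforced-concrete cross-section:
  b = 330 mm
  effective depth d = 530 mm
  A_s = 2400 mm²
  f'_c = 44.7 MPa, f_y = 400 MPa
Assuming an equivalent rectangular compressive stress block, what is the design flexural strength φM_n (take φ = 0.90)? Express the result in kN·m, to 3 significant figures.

T = A_s f_y = 2400 × 400 = 960000 N = 960 kN.
From C = T: a = T/(0.85 f'_c b) = 960000/(0.85 × 44.7 × 330) = 76.57 mm.
M_n = T(d − a/2) = 960 kN × (530 − 38.285) mm = 472.05 kN·m.
φM_n = 0.90 × 472.05 = 424.85 kN·m.

φM_n ≈ 425 kN·m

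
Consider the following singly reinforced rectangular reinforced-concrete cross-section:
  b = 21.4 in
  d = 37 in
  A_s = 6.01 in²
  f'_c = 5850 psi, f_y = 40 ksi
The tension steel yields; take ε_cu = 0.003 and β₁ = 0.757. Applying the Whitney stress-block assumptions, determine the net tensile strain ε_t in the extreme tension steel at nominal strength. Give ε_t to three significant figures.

a = A_s f_y/(0.85 f'_c b) = 2.259 in.
β₁ = 0.757, so c = a/β₁ = 2.259/0.757 = 2.984 in.
From the linear strain diagram with ε_cu = 0.003: ε_t = 0.003 (d − c)/c = 0.003 × (37 − 2.984)/2.984 = 0.0342.
Since ε_t ≥ 0.005, the section is tension-controlled.

ε_t ≈ 0.0342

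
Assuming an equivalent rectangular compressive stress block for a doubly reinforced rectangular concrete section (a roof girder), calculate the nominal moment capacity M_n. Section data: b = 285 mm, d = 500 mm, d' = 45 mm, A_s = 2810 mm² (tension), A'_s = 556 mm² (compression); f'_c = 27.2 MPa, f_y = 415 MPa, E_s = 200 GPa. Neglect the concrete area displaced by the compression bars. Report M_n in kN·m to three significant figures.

Assume both tension and compression steel yield.
Net tension couple steel: A_s − A'_s = 2254 mm².
a = (A_s − A'_s) f_y / (0.85 f'_c b) = 935410/(0.85 × 27.2 × 285) = 141.96 mm.
c = a/β₁ = 141.96/0.85 = 167.01 mm; ε'_s = 0.003(c − d')/c = 0.0022 ≥ f_y/E_s = 0.0021, so compression steel does yield.
M_n = (A_s − A'_s) f_y (d − a/2) + A'_s f_y (d − d') = [935410 × (500 − 70.98) + 230740 × (500 − 45)] × 10⁻⁶ = 401.31 + 104.99 = 506.30 kN·m.

M_n ≈ 506 kN·m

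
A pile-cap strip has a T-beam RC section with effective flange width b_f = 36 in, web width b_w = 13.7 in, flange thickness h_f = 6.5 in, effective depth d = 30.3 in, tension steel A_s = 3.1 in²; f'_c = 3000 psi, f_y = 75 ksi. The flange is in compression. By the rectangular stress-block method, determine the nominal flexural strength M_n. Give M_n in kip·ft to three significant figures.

M_n ≈ 563 kip·ft

Tension: T = A_s f_y = 3.1 × 75 = 232.5 kips.
Try a within the flange: a = T/(0.85 f'_c b_f) = 232.5/(0.85 × 3 × 36) = 2.533 in.
Since a = 2.533 ≤ h_f = 6.5 in, the stress block lies entirely in the flange; analyse as a rectangular beam of width b_f.
M_n = T(d − a/2) = 232.5 × (30.3 − 1.2665) = 6750.3 kip·in.
M_n = 6750.3/12 = 562.53 kip·ft.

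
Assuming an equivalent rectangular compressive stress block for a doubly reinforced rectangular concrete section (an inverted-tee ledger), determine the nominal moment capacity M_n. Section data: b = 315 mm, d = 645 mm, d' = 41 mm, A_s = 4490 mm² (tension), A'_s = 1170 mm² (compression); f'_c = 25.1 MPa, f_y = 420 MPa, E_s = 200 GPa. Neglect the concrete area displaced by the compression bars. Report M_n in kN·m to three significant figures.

M_n ≈ 1050 kN·m

Assume both tension and compression steel yield.
Net tension couple steel: A_s − A'_s = 3320 mm².
a = (A_s − A'_s) f_y / (0.85 f'_c b) = 1394400/(0.85 × 25.1 × 315) = 207.48 mm.
c = a/β₁ = 207.48/0.85 = 244.09 mm; ε'_s = 0.003(c − d')/c = 0.0025 ≥ f_y/E_s = 0.0021, so compression steel does yield.
M_n = (A_s − A'_s) f_y (d − a/2) + A'_s f_y (d − d') = [1394400 × (645 − 103.74) + 491400 × (645 − 41)] × 10⁻⁶ = 754.73 + 296.81 = 1051.54 kN·m.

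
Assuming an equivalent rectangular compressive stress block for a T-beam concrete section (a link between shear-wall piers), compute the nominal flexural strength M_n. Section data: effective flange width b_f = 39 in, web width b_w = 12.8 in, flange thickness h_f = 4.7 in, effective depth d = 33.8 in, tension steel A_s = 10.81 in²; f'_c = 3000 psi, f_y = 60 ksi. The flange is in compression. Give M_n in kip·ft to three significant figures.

Tension: T = A_s f_y = 10.81 × 60 = 648.6 kips.
Try a within the flange: a = T/(0.85 f'_c b_f) = 648.6/(0.85 × 3 × 39) = 6.522 in.
a = 6.522 > h_f = 4.7 in: the block extends into the web. Split into flange-overhang and web parts.
C_f = 0.85 f'_c (b_f − b_w) h_f = 0.85 × 3 × (39 − 12.8) × 4.7 = 314.0 kips.
Remaining web compression depth: a_w = (T − C_f)/(0.85 f'_c b_w) = (648.6 − 314.0)/(0.85 × 3 × 12.8) = 10.251 in.
M_n = C_f(d − h_f/2) + (T − C_f)(d − a_w/2) = 314.0 × (33.8 − 2.35) + 334.6 × (33.8 − 5.1255) = 9875.3 + 9594.5 = 19469.8 kip·in.
M_n = 19469.8/12 = 1622.48 kip·ft.

M_n ≈ 1620 kip·ft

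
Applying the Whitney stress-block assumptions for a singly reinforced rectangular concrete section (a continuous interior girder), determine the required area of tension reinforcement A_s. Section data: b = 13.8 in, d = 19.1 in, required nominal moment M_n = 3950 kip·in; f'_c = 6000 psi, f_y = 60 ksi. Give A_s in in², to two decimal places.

From M_n = 0.85 f'_c a b (d − a/2):
a = d − √(d² − 2M_n/(0.85 f'_c b)) = 19.1 − √(19.1² − 2 × 3950/(0.85 × 6 × 13.8)) = 3.208 in.
A_s = 0.85 f'_c a b / f_y = 0.85 × 6 × 3.208 × 13.8 / 60 = 3.763 in².

A_s ≈ 3.76 in²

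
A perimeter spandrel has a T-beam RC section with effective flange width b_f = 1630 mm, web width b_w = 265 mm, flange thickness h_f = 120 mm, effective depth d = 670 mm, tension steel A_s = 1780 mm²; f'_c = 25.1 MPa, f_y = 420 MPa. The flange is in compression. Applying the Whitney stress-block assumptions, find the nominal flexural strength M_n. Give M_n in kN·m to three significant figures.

M_n ≈ 493 kN·m

Tension: T = A_s f_y = 1780 × 420 = 747600 N.
Try a within the flange: a = T/(0.85 f'_c b_f) = 747600/(0.85 × 25.1 × 1630) = 21.50 mm.
Since a = 21.50 ≤ h_f = 120 mm, the stress block lies entirely in the flange; analyse as a rectangular beam of width b_f.
M_n = T(d − a/2) = 747600 × (670 − 10.75) = 492.86 × 10⁶ N·mm.
M_n = 492.86 kN·m.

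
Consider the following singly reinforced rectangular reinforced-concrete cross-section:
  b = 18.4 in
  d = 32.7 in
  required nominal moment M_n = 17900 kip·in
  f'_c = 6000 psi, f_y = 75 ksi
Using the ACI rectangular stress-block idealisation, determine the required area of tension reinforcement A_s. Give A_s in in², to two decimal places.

From M_n = 0.85 f'_c a b (d − a/2):
a = d − √(d² − 2M_n/(0.85 f'_c b)) = 32.7 − √(32.7² − 2 × 17900/(0.85 × 6 × 18.4)) = 6.474 in.
A_s = 0.85 f'_c a b / f_y = 0.85 × 6 × 6.474 × 18.4 / 75 = 8.100 in².

A_s ≈ 8.10 in²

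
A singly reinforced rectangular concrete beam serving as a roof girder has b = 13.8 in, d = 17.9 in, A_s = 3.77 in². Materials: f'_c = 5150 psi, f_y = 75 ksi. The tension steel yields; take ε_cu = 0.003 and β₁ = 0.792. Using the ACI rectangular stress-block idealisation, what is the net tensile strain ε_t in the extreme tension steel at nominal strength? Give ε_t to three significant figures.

ε_t ≈ 0.00609

a = A_s f_y/(0.85 f'_c b) = 4.681 in.
β₁ = 0.792, so c = a/β₁ = 4.681/0.792 = 5.910 in.
From the linear strain diagram with ε_cu = 0.003: ε_t = 0.003 (d − c)/c = 0.003 × (17.9 − 5.910)/5.910 = 0.00609.
Since ε_t ≥ 0.005, the section is tension-controlled.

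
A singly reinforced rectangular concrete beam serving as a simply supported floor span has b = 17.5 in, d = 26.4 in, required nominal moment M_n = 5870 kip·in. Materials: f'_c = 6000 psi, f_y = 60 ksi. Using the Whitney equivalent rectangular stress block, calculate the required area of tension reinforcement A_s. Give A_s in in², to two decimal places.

A_s ≈ 3.90 in²

From M_n = 0.85 f'_c a b (d − a/2):
a = d − √(d² − 2M_n/(0.85 f'_c b)) = 26.4 − √(26.4² − 2 × 5870/(0.85 × 6 × 17.5)) = 2.621 in.
A_s = 0.85 f'_c a b / f_y = 0.85 × 6 × 2.621 × 17.5 / 60 = 3.899 in².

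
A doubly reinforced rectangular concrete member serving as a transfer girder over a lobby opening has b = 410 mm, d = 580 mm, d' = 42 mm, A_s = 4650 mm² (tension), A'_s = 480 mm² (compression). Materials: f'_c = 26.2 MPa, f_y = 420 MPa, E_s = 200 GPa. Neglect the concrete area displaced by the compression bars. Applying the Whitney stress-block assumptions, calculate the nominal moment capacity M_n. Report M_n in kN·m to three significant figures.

M_n ≈ 956 kN·m

Assume both tension and compression steel yield.
Net tension couple steel: A_s − A'_s = 4170 mm².
a = (A_s − A'_s) f_y / (0.85 f'_c b) = 1751400/(0.85 × 26.2 × 410) = 191.81 mm.
c = a/β₁ = 191.81/0.85 = 225.66 mm; ε'_s = 0.003(c − d')/c = 0.0024 ≥ f_y/E_s = 0.0021, so compression steel does yield.
M_n = (A_s − A'_s) f_y (d − a/2) + A'_s f_y (d − d') = [1751400 × (580 − 95.905) + 201600 × (580 − 42)] × 10⁻⁶ = 847.84 + 108.46 = 956.30 kN·m.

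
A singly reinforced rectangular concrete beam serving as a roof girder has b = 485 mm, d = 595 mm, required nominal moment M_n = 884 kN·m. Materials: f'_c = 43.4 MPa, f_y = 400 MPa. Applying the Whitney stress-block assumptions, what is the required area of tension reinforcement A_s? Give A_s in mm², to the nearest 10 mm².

A_s ≈ 4020 mm²

With M_n = 0.85 f'_c a b (d − a/2), solve the quadratic for a:
a = d − √(d² − 2M_n/(0.85 f'_c b)) = 595 − √(595² − 2 × 884×10⁶/(0.85 × 43.4 × 485)) = 89.82 mm.
A_s = 0.85 f'_c a b / f_y = 0.85 × 43.4 × 89.82 × 485 / 400 = 4017.6 mm².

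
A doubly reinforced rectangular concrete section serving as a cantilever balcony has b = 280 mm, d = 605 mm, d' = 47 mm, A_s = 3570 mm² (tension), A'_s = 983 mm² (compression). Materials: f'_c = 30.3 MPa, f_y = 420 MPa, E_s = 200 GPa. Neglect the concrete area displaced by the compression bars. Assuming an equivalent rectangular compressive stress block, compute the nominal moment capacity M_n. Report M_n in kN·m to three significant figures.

M_n ≈ 806 kN·m

Assume both tension and compression steel yield.
Net tension couple steel: A_s − A'_s = 2587 mm².
a = (A_s − A'_s) f_y / (0.85 f'_c b) = 1086540/(0.85 × 30.3 × 280) = 150.67 mm.
c = a/β₁ = 150.67/0.834 = 180.66 mm; ε'_s = 0.003(c − d')/c = 0.0022 ≥ f_y/E_s = 0.0021, so compression steel does yield.
M_n = (A_s − A'_s) f_y (d − a/2) + A'_s f_y (d − d') = [1086540 × (605 − 75.335) + 412860 × (605 − 47)] × 10⁻⁶ = 575.50 + 230.38 = 805.88 kN·m.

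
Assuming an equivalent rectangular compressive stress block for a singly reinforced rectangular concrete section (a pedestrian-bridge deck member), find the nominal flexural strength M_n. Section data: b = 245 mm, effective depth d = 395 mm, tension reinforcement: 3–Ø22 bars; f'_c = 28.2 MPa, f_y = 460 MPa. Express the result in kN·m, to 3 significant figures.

M_n ≈ 184 kN·m

A_s = 3 × 380 = 1140 mm².
T = A_s f_y = 1140 × 460 = 524400 N = 524.4 kN.
From C = T: a = T/(0.85 f'_c b) = 524400/(0.85 × 28.2 × 245) = 89.30 mm.
M_n = T(d − a/2) = 524.4 kN × (395 − 44.65) mm = 183.72 kN·m.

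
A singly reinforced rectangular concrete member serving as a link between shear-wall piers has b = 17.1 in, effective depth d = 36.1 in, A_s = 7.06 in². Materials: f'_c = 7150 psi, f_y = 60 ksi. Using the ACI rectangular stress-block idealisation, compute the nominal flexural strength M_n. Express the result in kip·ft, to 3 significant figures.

M_n ≈ 1200 kip·ft

T = A_s f_y = 7.06 × 60 = 423.6 kips.
a = T/(0.85 f'_c b) = 423.6/(0.85 × 7.15 × 17.1) = 4.076 in.
M_n = T(d − a/2) = 423.6 × (36.1 − 2.038) = 14428.7 kip·in = 14428.7/12 = 1202.39 kip·ft.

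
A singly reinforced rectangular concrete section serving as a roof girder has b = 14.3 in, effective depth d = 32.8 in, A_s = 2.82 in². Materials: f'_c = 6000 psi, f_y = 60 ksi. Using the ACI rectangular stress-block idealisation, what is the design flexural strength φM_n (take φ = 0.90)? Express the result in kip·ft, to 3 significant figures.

φM_n ≈ 402 kip·ft

T = A_s f_y = 2.82 × 60 = 169.2 kips.
a = T/(0.85 f'_c b) = 169.2/(0.85 × 6 × 14.3) = 2.320 in.
M_n = T(d − a/2) = 169.2 × (32.8 − 1.16) = 5353.5 kip·in = 5353.5/12 = 446.13 kip·ft.
φM_n = 0.90 × 446.13 = 401.52 kip·ft.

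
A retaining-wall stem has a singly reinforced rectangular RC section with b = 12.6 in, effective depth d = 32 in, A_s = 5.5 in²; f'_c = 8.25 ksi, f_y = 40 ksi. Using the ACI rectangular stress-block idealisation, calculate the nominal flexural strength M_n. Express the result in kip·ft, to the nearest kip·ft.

M_n ≈ 564 kip·ft

T = A_s f_y = 5.5 × 40 = 220 kips.
a = T/(0.85 f'_c b) = 220/(0.85 × 8.25 × 12.6) = 2.490 in.
M_n = T(d − a/2) = 220 × (32 − 1.245) = 6766.1 kip·in = 6766.1/12 = 563.84 kip·ft.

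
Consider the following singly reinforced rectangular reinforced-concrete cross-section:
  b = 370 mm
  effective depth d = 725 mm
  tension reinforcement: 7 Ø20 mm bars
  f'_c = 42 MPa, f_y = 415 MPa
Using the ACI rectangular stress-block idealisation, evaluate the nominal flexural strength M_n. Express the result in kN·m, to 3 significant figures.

M_n ≈ 630 kN·m

A_s = 7 × 314 = 2198 mm².
T = A_s f_y = 2198 × 415 = 912170 N = 912.17 kN.
From C = T: a = T/(0.85 f'_c b) = 912170/(0.85 × 42 × 370) = 69.06 mm.
M_n = T(d − a/2) = 912.17 kN × (725 − 34.53) mm = 629.83 kN·m.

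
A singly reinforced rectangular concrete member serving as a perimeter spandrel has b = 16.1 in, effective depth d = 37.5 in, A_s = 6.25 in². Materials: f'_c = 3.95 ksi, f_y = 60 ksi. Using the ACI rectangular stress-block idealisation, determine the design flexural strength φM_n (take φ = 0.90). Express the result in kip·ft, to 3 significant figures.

φM_n ≈ 957 kip·ft

T = A_s f_y = 6.25 × 60 = 375 kips.
a = T/(0.85 f'_c b) = 375/(0.85 × 3.95 × 16.1) = 6.937 in.
M_n = T(d − a/2) = 375 × (37.5 − 3.4685) = 12761.8 kip·in = 12761.8/12 = 1063.48 kip·ft.
φM_n = 0.90 × 1063.48 = 957.13 kip·ft.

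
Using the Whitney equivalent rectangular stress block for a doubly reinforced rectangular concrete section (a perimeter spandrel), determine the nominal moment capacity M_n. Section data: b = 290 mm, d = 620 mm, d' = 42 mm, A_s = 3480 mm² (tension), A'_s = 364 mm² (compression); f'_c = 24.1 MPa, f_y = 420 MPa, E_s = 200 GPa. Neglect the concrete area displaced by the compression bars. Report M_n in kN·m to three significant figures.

M_n ≈ 756 kN·m

Assume both tension and compression steel yield.
Net tension couple steel: A_s − A'_s = 3116 mm².
a = (A_s − A'_s) f_y / (0.85 f'_c b) = 1308720/(0.85 × 24.1 × 290) = 220.30 mm.
c = a/β₁ = 220.30/0.85 = 259.18 mm; ε'_s = 0.003(c − d')/c = 0.0025 ≥ f_y/E_s = 0.0021, so compression steel does yield.
M_n = (A_s − A'_s) f_y (d − a/2) + A'_s f_y (d − d') = [1308720 × (620 − 110.15) + 152880 × (620 − 42)] × 10⁻⁶ = 667.25 + 88.36 = 755.61 kN·m.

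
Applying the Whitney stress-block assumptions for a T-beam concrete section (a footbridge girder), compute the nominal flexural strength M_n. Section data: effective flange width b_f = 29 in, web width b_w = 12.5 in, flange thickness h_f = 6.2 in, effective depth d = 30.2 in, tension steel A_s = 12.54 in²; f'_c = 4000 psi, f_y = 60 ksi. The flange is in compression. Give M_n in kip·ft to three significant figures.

Tension: T = A_s f_y = 12.54 × 60 = 752.4 kips.
Try a within the flange: a = T/(0.85 f'_c b_f) = 752.4/(0.85 × 4 × 29) = 7.631 in.
a = 7.631 > h_f = 6.2 in: the block extends into the web. Split into flange-overhang and web parts.
C_f = 0.85 f'_c (b_f − b_w) h_f = 0.85 × 4 × (29 − 12.5) × 6.2 = 347.8 kips.
Remaining web compression depth: a_w = (T − C_f)/(0.85 f'_c b_w) = (752.4 − 347.8)/(0.85 × 4 × 12.5) = 9.520 in.
M_n = C_f(d − h_f/2) + (T − C_f)(d − a_w/2) = 347.8 × (30.2 − 3.1) + 404.6 × (30.2 − 4.76) = 9425.4 + 10293.0 = 19718.4 kip·in.
M_n = 19718.4/12 = 1643.20 kip·ft.

M_n ≈ 1640 kip·ft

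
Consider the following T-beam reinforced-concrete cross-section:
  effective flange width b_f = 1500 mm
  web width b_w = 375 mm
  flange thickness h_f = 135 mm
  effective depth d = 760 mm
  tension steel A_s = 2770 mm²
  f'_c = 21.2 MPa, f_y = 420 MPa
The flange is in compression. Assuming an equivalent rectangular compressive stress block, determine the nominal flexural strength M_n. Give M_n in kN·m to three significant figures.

Tension: T = A_s f_y = 2770 × 420 = 1163400 N.
Try a within the flange: a = T/(0.85 f'_c b_f) = 1163400/(0.85 × 21.2 × 1500) = 43.04 mm.
Since a = 43.04 ≤ h_f = 135 mm, the stress block lies entirely in the flange; analyse as a rectangular beam of width b_f.
M_n = T(d − a/2) = 1163400 × (760 − 21.52) = 859.15 × 10⁶ N·mm.
M_n = 859.15 kN·m.

M_n ≈ 859 kN·m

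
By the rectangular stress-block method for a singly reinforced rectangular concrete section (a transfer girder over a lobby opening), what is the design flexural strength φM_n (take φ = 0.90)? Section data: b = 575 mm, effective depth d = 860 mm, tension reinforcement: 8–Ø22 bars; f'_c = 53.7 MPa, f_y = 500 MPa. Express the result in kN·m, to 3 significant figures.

A_s = 8 × 380 = 3040 mm².
T = A_s f_y = 3040 × 500 = 1520000 N = 1520 kN.
From C = T: a = T/(0.85 f'_c b) = 1520000/(0.85 × 53.7 × 575) = 57.91 mm.
M_n = T(d − a/2) = 1520 kN × (860 − 28.955) mm = 1263.19 kN·m.
φM_n = 0.90 × 1263.19 = 1136.87 kN·m.

φM_n ≈ 1140 kN·m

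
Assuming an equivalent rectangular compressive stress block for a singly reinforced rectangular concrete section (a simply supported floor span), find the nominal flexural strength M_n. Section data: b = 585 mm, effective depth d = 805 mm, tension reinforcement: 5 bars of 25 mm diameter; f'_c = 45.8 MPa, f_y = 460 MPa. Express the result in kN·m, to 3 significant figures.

M_n ≈ 881 kN·m

A_s = 5 × 491 = 2455 mm².
T = A_s f_y = 2455 × 460 = 1129300 N = 1129.3 kN.
From C = T: a = T/(0.85 f'_c b) = 1129300/(0.85 × 45.8 × 585) = 49.59 mm.
M_n = T(d − a/2) = 1129.3 kN × (805 − 24.795) mm = 881.09 kN·m.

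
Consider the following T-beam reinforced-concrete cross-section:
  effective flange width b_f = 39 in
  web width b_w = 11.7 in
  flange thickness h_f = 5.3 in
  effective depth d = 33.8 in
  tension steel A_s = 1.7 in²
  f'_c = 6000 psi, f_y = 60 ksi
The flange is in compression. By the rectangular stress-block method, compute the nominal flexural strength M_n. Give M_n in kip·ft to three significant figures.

Tension: T = A_s f_y = 1.7 × 60 = 102 kips.
Try a within the flange: a = T/(0.85 f'_c b_f) = 102/(0.85 × 6 × 39) = 0.513 in.
Since a = 0.513 ≤ h_f = 5.3 in, the stress block lies entirely in the flange; analyse as a rectangular beam of width b_f.
M_n = T(d − a/2) = 102 × (33.8 − 0.2565) = 3421.4 kip·in.
M_n = 3421.4/12 = 285.12 kip·ft.

M_n ≈ 285 kip·ft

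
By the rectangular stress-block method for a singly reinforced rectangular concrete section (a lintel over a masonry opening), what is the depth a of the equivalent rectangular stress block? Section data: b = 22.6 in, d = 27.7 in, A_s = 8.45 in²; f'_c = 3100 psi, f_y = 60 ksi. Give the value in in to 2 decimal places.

T = A_s f_y = 8.45 × 60 = 507 kips.
a = T/(0.85 f'_c b) = 507/(0.85 × 3.1 × 22.6) = 8.51 in.

a ≈ 8.51 in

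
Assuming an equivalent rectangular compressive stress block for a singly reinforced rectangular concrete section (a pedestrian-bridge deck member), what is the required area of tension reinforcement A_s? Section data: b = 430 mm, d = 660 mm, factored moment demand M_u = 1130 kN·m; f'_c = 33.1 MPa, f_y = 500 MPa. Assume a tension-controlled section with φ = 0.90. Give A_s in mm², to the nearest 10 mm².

A_s ≈ 4420 mm²

M_n = M_u/φ = 1130/0.90 = 1255.56 kN·m.
With M_n = 0.85 f'_c a b (d − a/2), solve the quadratic for a:
a = d − √(d² − 2M_n/(0.85 f'_c b)) = 660 − √(660² − 2 × 1255.56×10⁶/(0.85 × 33.1 × 430)) = 182.47 mm.
A_s = 0.85 f'_c a b / f_y = 0.85 × 33.1 × 182.47 × 430 / 500 = 4415.1 mm².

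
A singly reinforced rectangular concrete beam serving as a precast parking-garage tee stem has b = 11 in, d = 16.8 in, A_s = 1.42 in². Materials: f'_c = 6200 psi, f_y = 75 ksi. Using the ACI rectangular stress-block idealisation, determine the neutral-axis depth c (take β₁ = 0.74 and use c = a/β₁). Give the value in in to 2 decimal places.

T = A_s f_y = 1.42 × 75 = 106.5 kips.
a = T/(0.85 f'_c b) = 106.5/(0.85 × 6.2 × 11) = 1.8372 in.
With β₁ = 0.74, c = a/β₁ = 1.8372/0.74 = 2.48 in.

c ≈ 2.48 in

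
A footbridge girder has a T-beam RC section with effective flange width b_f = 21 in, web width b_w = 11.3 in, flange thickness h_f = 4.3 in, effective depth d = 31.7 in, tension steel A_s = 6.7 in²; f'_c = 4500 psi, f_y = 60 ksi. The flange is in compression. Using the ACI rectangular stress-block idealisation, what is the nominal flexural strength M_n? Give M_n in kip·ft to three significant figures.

Tension: T = A_s f_y = 6.7 × 60 = 402 kips.
Try a within the flange: a = T/(0.85 f'_c b_f) = 402/(0.85 × 4.5 × 21) = 5.005 in.
a = 5.005 > h_f = 4.3 in: the block extends into the web. Split into flange-overhang and web parts.
C_f = 0.85 f'_c (b_f − b_w) h_f = 0.85 × 4.5 × (21 − 11.3) × 4.3 = 159.5 kips.
Remaining web compression depth: a_w = (T − C_f)/(0.85 f'_c b_w) = (402 − 159.5)/(0.85 × 4.5 × 11.3) = 5.611 in.
M_n = C_f(d − h_f/2) + (T − C_f)(d − a_w/2) = 159.5 × (31.7 − 2.15) + 242.5 × (31.7 − 2.8055) = 4713.2 + 7006.9 = 11720.1 kip·in.
M_n = 11720.1/12 = 976.68 kip·ft.

M_n ≈ 977 kip·ft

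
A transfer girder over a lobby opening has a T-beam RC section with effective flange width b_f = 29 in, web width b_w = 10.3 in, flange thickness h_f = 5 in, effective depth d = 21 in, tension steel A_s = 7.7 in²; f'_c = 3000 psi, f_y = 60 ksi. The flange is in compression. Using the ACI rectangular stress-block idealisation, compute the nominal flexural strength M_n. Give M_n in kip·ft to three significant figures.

M_n ≈ 680 kip·ft

Tension: T = A_s f_y = 7.7 × 60 = 462 kips.
Try a within the flange: a = T/(0.85 f'_c b_f) = 462/(0.85 × 3 × 29) = 6.247 in.
a = 6.247 > h_f = 5 in: the block extends into the web. Split into flange-overhang and web parts.
C_f = 0.85 f'_c (b_f − b_w) h_f = 0.85 × 3 × (29 − 10.3) × 5 = 238.4 kips.
Remaining web compression depth: a_w = (T − C_f)/(0.85 f'_c b_w) = (462 − 238.4)/(0.85 × 3 × 10.3) = 8.513 in.
M_n = C_f(d − h_f/2) + (T − C_f)(d − a_w/2) = 238.4 × (21 − 2.5) + 223.6 × (21 − 4.2565) = 4410.4 + 3743.8 = 8154.2 kip·in.
M_n = 8154.2/12 = 679.52 kip·ft.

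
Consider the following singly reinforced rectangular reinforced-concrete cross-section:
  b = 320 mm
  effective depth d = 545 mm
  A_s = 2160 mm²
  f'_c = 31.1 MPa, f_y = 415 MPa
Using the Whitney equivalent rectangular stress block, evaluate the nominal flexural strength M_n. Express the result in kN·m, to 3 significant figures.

M_n ≈ 441 kN·m

T = A_s f_y = 2160 × 415 = 896400 N = 896.4 kN.
From C = T: a = T/(0.85 f'_c b) = 896400/(0.85 × 31.1 × 320) = 105.97 mm.
M_n = T(d − a/2) = 896.4 kN × (545 − 52.985) mm = 441.04 kN·m.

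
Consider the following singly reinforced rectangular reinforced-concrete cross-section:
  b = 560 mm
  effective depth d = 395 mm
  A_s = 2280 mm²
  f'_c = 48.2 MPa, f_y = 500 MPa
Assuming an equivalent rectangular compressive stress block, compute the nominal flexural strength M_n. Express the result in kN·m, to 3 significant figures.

T = A_s f_y = 2280 × 500 = 1140000 N = 1140 kN.
From C = T: a = T/(0.85 f'_c b) = 1140000/(0.85 × 48.2 × 560) = 49.69 mm.
M_n = T(d − a/2) = 1140 kN × (395 − 24.845) mm = 421.98 kN·m.

M_n ≈ 422 kN·m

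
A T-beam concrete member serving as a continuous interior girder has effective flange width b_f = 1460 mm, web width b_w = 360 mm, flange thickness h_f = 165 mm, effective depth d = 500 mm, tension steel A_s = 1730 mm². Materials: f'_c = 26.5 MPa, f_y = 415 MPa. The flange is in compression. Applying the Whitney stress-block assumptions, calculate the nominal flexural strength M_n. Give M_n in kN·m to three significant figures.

M_n ≈ 351 kN·m

Tension: T = A_s f_y = 1730 × 415 = 717950 N.
Try a within the flange: a = T/(0.85 f'_c b_f) = 717950/(0.85 × 26.5 × 1460) = 21.83 mm.
Since a = 21.83 ≤ h_f = 165 mm, the stress block lies entirely in the flange; analyse as a rectangular beam of width b_f.
M_n = T(d − a/2) = 717950 × (500 − 10.915) = 351.14 × 10⁶ N·mm.
M_n = 351.14 kN·m.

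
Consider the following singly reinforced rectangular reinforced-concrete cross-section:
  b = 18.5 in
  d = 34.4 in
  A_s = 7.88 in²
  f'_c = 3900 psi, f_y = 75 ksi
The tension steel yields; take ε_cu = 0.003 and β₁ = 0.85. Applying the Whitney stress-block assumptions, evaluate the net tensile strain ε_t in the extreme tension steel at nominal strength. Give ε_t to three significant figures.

ε_t ≈ 0.00610

a = A_s f_y/(0.85 f'_c b) = 9.637 in.
β₁ = 0.85, so c = a/β₁ = 9.637/0.85 = 11.338 in.
From the linear strain diagram with ε_cu = 0.003: ε_t = 0.003 (d − c)/c = 0.003 × (34.4 − 11.338)/11.338 = 0.00610.
Since ε_t ≥ 0.005, the section is tension-controlled.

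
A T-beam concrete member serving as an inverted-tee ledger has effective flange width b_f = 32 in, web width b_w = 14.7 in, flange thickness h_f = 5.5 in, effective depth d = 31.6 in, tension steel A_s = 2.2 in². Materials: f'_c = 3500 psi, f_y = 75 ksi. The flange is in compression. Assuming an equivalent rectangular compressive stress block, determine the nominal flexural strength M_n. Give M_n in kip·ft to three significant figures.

Tension: T = A_s f_y = 2.2 × 75 = 165 kips.
Try a within the flange: a = T/(0.85 f'_c b_f) = 165/(0.85 × 3.5 × 32) = 1.733 in.
Since a = 1.733 ≤ h_f = 5.5 in, the stress block lies entirely in the flange; analyse as a rectangular beam of width b_f.
M_n = T(d − a/2) = 165 × (31.6 − 0.8665) = 5071.0 kip·in.
M_n = 5071.0/12 = 422.58 kip·ft.

M_n ≈ 423 kip·ft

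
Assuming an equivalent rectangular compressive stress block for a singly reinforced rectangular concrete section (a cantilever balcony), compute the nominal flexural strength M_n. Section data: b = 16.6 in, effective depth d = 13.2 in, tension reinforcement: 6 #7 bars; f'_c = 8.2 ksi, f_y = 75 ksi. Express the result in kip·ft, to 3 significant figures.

M_n ≈ 271 kip·ft

A_s = 6 × 0.6 = 3.6 in².
T = A_s f_y = 3.6 × 75 = 270 kips.
a = T/(0.85 f'_c b) = 270/(0.85 × 8.2 × 16.6) = 2.334 in.
M_n = T(d − a/2) = 270 × (13.2 − 1.167) = 3248.9 kip·in = 3248.9/12 = 270.74 kip·ft.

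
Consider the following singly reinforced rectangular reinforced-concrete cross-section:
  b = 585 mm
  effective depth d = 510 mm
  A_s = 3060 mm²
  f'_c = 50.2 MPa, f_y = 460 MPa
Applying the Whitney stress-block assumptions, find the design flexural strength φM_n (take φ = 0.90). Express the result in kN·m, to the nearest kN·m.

φM_n ≈ 610 kN·m

T = A_s f_y = 3060 × 460 = 1407600 N = 1407.6 kN.
From C = T: a = T/(0.85 f'_c b) = 1407600/(0.85 × 50.2 × 585) = 56.39 mm.
M_n = T(d − a/2) = 1407.6 kN × (510 − 28.195) mm = 678.19 kN·m.
φM_n = 0.90 × 678.19 = 610.37 kN·m.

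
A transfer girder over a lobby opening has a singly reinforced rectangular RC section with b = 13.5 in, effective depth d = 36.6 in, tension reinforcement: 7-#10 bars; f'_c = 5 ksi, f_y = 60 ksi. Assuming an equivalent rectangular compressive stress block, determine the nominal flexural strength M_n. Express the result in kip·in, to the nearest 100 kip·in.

M_n ≈ 17000 kip·in

A_s = 7 × 1.27 = 8.89 in².
T = A_s f_y = 8.89 × 60 = 533.4 kips.
a = T/(0.85 f'_c b) = 533.4/(0.85 × 5 × 13.5) = 9.297 in.
M_n = T(d − a/2) = 533.4 × (36.6 − 4.6485) = 17042.9 kip·in.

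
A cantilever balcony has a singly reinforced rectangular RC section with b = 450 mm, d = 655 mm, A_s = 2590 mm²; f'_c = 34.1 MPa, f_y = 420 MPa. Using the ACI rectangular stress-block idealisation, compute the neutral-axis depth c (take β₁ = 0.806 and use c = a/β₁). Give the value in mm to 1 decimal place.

T = A_s f_y = 2590 × 420 = 1087800 N = 1087.8 kN.
Setting C = 0.85 f'_c a b equal to T: a = 1087800/(0.85 × 34.1 × 450) = 83.399 mm.
With β₁ = 0.806, c = a/β₁ = 83.399/0.806 = 103.5 mm.

c ≈ 103.5 mm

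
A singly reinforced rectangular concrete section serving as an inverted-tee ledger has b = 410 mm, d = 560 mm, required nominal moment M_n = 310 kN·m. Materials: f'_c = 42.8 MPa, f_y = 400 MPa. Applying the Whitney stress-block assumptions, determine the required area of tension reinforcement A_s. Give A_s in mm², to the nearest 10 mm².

With M_n = 0.85 f'_c a b (d − a/2), solve the quadratic for a:
a = d − √(d² − 2M_n/(0.85 f'_c b)) = 560 − √(560² − 2 × 310×10⁶/(0.85 × 42.8 × 410)) = 38.43 mm.
A_s = 0.85 f'_c a b / f_y = 0.85 × 42.8 × 38.43 × 410 / 400 = 1433.0 mm².

A_s ≈ 1430 mm²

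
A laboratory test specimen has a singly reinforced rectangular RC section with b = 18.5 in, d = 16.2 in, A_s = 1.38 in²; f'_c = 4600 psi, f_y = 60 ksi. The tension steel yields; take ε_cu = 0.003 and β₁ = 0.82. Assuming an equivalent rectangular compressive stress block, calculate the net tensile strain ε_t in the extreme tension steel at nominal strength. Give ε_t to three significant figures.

ε_t ≈ 0.0318

a = A_s f_y/(0.85 f'_c b) = 1.145 in.
β₁ = 0.82, so c = a/β₁ = 1.145/0.82 = 1.396 in.
From the linear strain diagram with ε_cu = 0.003: ε_t = 0.003 (d − c)/c = 0.003 × (16.2 − 1.396)/1.396 = 0.0318.
Since ε_t ≥ 0.005, the section is tension-controlled.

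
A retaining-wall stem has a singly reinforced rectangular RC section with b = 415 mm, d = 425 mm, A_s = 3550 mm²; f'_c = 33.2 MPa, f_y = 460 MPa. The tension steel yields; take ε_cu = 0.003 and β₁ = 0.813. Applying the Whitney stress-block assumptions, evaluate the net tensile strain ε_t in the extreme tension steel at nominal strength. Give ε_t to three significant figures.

ε_t ≈ 0.00443

a = A_s f_y/(0.85 f'_c b) = 139.44 mm.
β₁ = 0.813, so c = a/β₁ = 139.44/0.813 = 171.51 mm.
From the linear strain diagram with ε_cu = 0.003: ε_t = 0.003 (d − c)/c = 0.003 × (425 − 171.51)/171.51 = 0.00443.
ε_t is between 0.004 and 0.005 — transition zone.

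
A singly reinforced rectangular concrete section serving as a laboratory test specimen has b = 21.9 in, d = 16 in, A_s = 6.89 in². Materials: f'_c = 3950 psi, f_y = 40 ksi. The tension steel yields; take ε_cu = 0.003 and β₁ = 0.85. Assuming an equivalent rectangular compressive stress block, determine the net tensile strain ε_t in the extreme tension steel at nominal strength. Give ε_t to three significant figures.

a = A_s f_y/(0.85 f'_c b) = 3.748 in.
β₁ = 0.85, so c = a/β₁ = 3.748/0.85 = 4.409 in.
From the linear strain diagram with ε_cu = 0.003: ε_t = 0.003 (d − c)/c = 0.003 × (16 − 4.409)/4.409 = 0.00789.
Since ε_t ≥ 0.005, the section is tension-controlled.

ε_t ≈ 0.00789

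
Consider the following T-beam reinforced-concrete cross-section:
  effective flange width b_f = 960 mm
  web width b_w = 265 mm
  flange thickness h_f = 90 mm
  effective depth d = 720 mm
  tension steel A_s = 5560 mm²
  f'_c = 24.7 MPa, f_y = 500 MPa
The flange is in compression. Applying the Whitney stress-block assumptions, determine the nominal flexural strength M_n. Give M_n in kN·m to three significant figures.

M_n ≈ 1750 kN·m

Tension: T = A_s f_y = 5560 × 500 = 2780000 N.
Try a within the flange: a = T/(0.85 f'_c b_f) = 2780000/(0.85 × 24.7 × 960) = 137.93 mm.
a = 137.93 > h_f = 90 mm: the block extends into the web. Split into flange-overhang and web parts.
C_f = 0.85 f'_c (b_f − b_w) h_f = 0.85 × 24.7 × (960 − 265) × 90 = 1313237 N.
Remaining web compression depth: a_w = (T − C_f)/(0.85 f'_c b_w) = (2780000 − 1313237)/(0.85 × 24.7 × 265) = 263.63 mm.
M_n = C_f(d − h_f/2) + (T − C_f)(d − a_w/2) = 1313237 × (720 − 45) + 1466763 × (720 − 131.815) = 886.43 + 862.73 = 1749.16 × 10⁶ N·mm.
M_n = 1749.16 kN·m.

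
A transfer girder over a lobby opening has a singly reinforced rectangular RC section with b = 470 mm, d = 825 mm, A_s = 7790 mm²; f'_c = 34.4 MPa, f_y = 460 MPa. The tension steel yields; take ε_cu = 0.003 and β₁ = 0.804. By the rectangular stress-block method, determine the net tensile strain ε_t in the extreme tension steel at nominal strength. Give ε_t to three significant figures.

ε_t ≈ 0.00463

a = A_s f_y/(0.85 f'_c b) = 260.75 mm.
β₁ = 0.804, so c = a/β₁ = 260.75/0.804 = 324.32 mm.
From the linear strain diagram with ε_cu = 0.003: ε_t = 0.003 (d − c)/c = 0.003 × (825 − 324.32)/324.32 = 0.00463.
ε_t is between 0.004 and 0.005 — transition zone.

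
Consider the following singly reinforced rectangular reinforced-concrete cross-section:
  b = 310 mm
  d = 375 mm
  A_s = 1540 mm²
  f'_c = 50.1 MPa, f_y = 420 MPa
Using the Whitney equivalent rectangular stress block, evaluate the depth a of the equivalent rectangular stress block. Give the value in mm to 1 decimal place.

a ≈ 49.0 mm

T = A_s f_y = 1540 × 420 = 646800 N = 646.8 kN.
Setting C = 0.85 f'_c a b equal to T: a = 646800/(0.85 × 50.1 × 310) = 49.0 mm.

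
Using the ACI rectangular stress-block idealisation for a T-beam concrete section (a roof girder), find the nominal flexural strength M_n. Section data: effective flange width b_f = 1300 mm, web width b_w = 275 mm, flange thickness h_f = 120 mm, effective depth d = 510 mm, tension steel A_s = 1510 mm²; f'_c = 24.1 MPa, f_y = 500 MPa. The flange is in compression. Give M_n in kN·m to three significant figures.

M_n ≈ 374 kN·m

Tension: T = A_s f_y = 1510 × 500 = 755000 N.
Try a within the flange: a = T/(0.85 f'_c b_f) = 755000/(0.85 × 24.1 × 1300) = 28.35 mm.
Since a = 28.35 ≤ h_f = 120 mm, the stress block lies entirely in the flange; analyse as a rectangular beam of width b_f.
M_n = T(d − a/2) = 755000 × (510 − 14.175) = 374.35 × 10⁶ N·mm.
M_n = 374.35 kN·m.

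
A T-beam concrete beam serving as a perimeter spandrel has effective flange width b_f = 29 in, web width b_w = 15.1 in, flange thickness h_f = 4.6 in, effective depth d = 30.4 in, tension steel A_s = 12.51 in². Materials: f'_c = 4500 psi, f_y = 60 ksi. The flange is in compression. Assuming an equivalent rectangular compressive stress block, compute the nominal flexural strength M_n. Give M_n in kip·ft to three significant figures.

M_n ≈ 1670 kip·ft

Tension: T = A_s f_y = 12.51 × 60 = 750.6 kips.
Try a within the flange: a = T/(0.85 f'_c b_f) = 750.6/(0.85 × 4.5 × 29) = 6.767 in.
a = 6.767 > h_f = 4.6 in: the block extends into the web. Split into flange-overhang and web parts.
C_f = 0.85 f'_c (b_f − b_w) h_f = 0.85 × 4.5 × (29 − 15.1) × 4.6 = 244.6 kips.
Remaining web compression depth: a_w = (T − C_f)/(0.85 f'_c b_w) = (750.6 − 244.6)/(0.85 × 4.5 × 15.1) = 8.761 in.
M_n = C_f(d − h_f/2) + (T − C_f)(d − a_w/2) = 244.6 × (30.4 − 2.3) + 506 × (30.4 − 4.3805) = 6873.3 + 13165.9 = 20039.2 kip·in.
M_n = 20039.2/12 = 1669.93 kip·ft.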